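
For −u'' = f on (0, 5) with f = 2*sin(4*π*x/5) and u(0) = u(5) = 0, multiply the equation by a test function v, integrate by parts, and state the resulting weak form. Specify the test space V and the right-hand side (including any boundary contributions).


V = H^1_0(0, 5) (so v(0) = v(5) = 0); weak form: ∫_0^5 u'v' dx = ∫_0^5 (2*sin(4*π*x/5)) v dx for all v ∈ V.

Multiply both sides by a test function v and integrate from 0 to 5:
  ∫_0^5 −u''(x) v(x) dx = ∫_0^5 f(x) v(x) dx.
Integrate the LHS by parts once:
  ∫_0^5 −u'' v dx = −[u'(x) v(x)]_0^5 + ∫_0^5 u'(x) v'(x) dx.
Thus ∫_0^5 u'(x) v'(x) dx = ∫_0^5 f(x) v(x) dx + [u'(x) v(x)]_0^5.
Choose V so that boundary terms are either known or forced to vanish.
u is Dirichlet: u(0) = u(5) = 0. Let V = H^1_0(0, 5); then v(0) = v(5) = 0, and [u' v]_0^5 = 0.
Weak formulation: find u (satisfying any essential BC) such that ∫_0^5 u'(x) v'(x) dx = ∫_0^5 f v dx for all v ∈ V.
Substituting f(x) = 2*sin(4*π*x/5), the right-hand side is ∫_0^5 (2*sin(4*π*x/5)) v dx.


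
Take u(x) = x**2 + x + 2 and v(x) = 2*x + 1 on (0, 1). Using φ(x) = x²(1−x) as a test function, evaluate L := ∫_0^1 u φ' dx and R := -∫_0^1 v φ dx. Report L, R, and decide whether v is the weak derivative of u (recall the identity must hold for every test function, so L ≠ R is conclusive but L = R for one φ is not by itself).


LHS = -11/60, RHS = -11/60. Yes, v = u' weakly.

u(x) = x**2 + x + 2, classical derivative u'(x) = 2*x + 1.
φ(x) = x²(1−x), so φ'(x) = x*(2 - 3*x).
Note φ(0) = φ(1) = 0, so the boundary term u·φ vanishes.
LHS = ∫_0^1 u(x) φ'(x) dx = ∫_0^1 (-3*x^4 - x^3 - 4*x^2 + 4*x) dx. Term by term:
  ∫_0^1 -3*x^4 dx = -3/5;  ∫_0^1 -x^3 dx = -1/4;  ∫_0^1 -4*x^2 dx = -4/3;
  ∫_0^1 4*x dx = 2.
Sum: -3/5 − 1/4 − 4/3 + 2 = -11/60.
So LHS = -11/60.
∫_0^1 v(x) φ(x) dx = ∫_0^1 (-2*x^4 + x^3 + x^2) dx. Term by term:
  ∫_0^1 -2*x^4 dx = -2/5;  ∫_0^1 x^3 dx = 1/4;  ∫_0^1 x^2 dx = 1/3.
Sum: -2/5 + 1/4 + 1/3 = 11/60.
So RHS = -∫_0^1 v(x) φ(x) dx = -11/60.
LHS = RHS, so the identity holds for this test φ.
Moreover u is smooth here and v(x) = u'(x) = 2*x + 1 pointwise, so the identity holds for every test function. Hence v is the weak derivative of u.


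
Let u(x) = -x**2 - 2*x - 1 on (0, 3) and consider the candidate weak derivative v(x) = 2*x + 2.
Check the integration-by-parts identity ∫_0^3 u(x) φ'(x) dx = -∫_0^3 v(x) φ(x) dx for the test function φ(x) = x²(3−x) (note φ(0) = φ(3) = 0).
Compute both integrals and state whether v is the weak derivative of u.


LHS = 189/5, RHS = -189/5. No, v is not the weak derivative of u.

u(x) = -x**2 - 2*x - 1, classical derivative u'(x) = -2*x - 2.
φ(x) = x²(3−x), so φ'(x) = 3*x*(2 - x).
Note φ(0) = φ(3) = 0, so the boundary term u·φ vanishes.
LHS = ∫_0^3 u(x) φ'(x) dx = ∫_0^3 (3*x^4 - 9*x^2 - 6*x) dx. Term by term:
  ∫_0^3 3*x^4 dx = 729/5;  ∫_0^3 -9*x^2 dx = -81;  ∫_0^3 -6*x dx = -27.
Sum: 729/5 − 81 − 27 = 189/5.
So LHS = 189/5.
∫_0^3 v(x) φ(x) dx = ∫_0^3 (-2*x^4 + 4*x^3 + 6*x^2) dx. Term by term:
  ∫_0^3 -2*x^4 dx = -486/5;  ∫_0^3 4*x^3 dx = 81;  ∫_0^3 6*x^2 dx = 54.
Sum: -486/5 + 81 + 54 = 189/5.
So RHS = -∫_0^3 v(x) φ(x) dx = -189/5.
LHS − RHS = 378/5 ≠ 0, so the identity fails.
(For a valid weak derivative the identity must hold for EVERY test function, in particular this one. The failure shows v is NOT the weak derivative of u.)
Correct weak derivative would be u'(x) = -2*x - 2.


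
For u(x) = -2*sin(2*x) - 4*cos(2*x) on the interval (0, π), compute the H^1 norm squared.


||u||_{H^1(0,π)}^2 = 50*π

u'(x) = 8*sin(2*x) - 4*cos(2*x).
Expand u² and (u')² and integrate term by term on (0, π), using: for integers n ≥ 1, ∫_0^π sin²(nx) dx = ∫_0^π cos²(nx) dx = π/2; for n ≠ n', ∫_0^π sin(nx)sin(n'x) dx = ∫_0^π cos(nx)cos(n'x) dx = 0; and by product-to-sum, ∫_0^π sin(nx)cos(n'x) dx = ½∫_0^π [sin((n+n')x) + sin((n−n')x)] dx, which is 0 when n+n' is even and 2n/(n²−n'²) when n+n' is odd (it need not vanish on (0, π)).
  u² squared terms: (-4)²·∫cos(2x)² dx = 16·π/2 = 8*π;  (-2)²·∫sin(2x)² dx = 4·π/2 = 2*π.
  u² cross terms: 2·(-4)·(-2)·∫cos(2x)·sin(2x) dx = 16·(0) = 0.
  So ∫_0^π u² dx = 8*π + 2*π + 0 = 10*π.
  (u')² squared terms: (-4)²·∫cos(2x)² dx = 16·π/2 = 8*π;  (8)²·∫sin(2x)² dx = 64·π/2 = 32*π.
  (u')² cross terms: 2·(-4)·(8)·∫cos(2x)·sin(2x) dx = -64·(0) = 0.
  So ∫_0^π (u')² dx = 8*π + 32*π + 0 = 40*π.
||u||_{H^1}^2 = (10*π) + (40*π) = 50*π.


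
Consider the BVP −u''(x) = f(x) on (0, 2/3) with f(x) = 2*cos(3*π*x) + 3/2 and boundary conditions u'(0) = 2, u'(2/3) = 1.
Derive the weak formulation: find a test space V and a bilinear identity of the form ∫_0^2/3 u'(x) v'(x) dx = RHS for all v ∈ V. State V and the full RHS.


V = H^1(0, 2/3) (v unrestricted at boundary; u is determined up to an additive constant); weak form: ∫_0^2/3 u'v' dx = ∫_0^2/3 (2*cos(3*π*x) + 3/2) v dx + v(2/3) − 2·v(0) for all v ∈ V.

Multiply both sides by a test function v and integrate from 0 to 2/3:
  ∫_0^2/3 −u''(x) v(x) dx = ∫_0^2/3 f(x) v(x) dx.
Integrate the LHS by parts once:
  ∫_0^2/3 −u'' v dx = −[u'(x) v(x)]_0^2/3 + ∫_0^2/3 u'(x) v'(x) dx.
Thus ∫_0^2/3 u'(x) v'(x) dx = ∫_0^2/3 f(x) v(x) dx + [u'(x) v(x)]_0^2/3.
Choose V so that boundary terms are either known or forced to vanish.
u has inhomogeneous Neumann u'(0) = 2, u'(2/3) = 1. [u' v]_0^2/3 = (1)·v(2/3) − (2)·v(0) = v(2/3) − 2·v(0). Take V = H^1(0, 2/3); boundary term becomes part of RHS.
Weak formulation: find u (satisfying any essential BC) such that ∫_0^2/3 u'(x) v'(x) dx = ∫_0^2/3 f v dx + v(2/3) − 2·v(0) for all v ∈ V (Neumann data are natural BCs: they enter the RHS as boundary terms).
Substituting f(x) = 2*cos(3*π*x) + 3/2, the right-hand side is ∫_0^2/3 (2*cos(3*π*x) + 3/2) v dx + v(2/3) − 2·v(0).
Compatibility check (pure Neumann): taking v ≡ 1 ∈ V gives 0 = ∫_0^2/3 f dx + (1) − (2), i.e. ∫_0^2/3 f dx must equal u'(0) − u'(2/3) = 1. Indeed ∫_0^2/3 (2*cos(3*π*x) + 3/2) dx = 1, so the data are compatible. The solution is then unique only up to an additive constant (fix it e.g. by requiring ∫_0^2/3 u dx = 0).


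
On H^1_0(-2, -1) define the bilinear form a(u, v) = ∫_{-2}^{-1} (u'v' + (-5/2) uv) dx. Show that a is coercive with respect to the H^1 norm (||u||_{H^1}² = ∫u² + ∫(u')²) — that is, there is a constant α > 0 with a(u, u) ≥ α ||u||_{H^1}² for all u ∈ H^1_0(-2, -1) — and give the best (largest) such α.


α = (-5/2 + π^2)/(1 + π^2)

Coercivity of a(·,·) on H^1_0(-2, -1) means a(u, u) ≥ α ||u||_{H^1}² for every u ∈ H^1_0.
The interval has length L = 1, and Poincaré/coercivity depend only on L. Here a(u, u) = ∫(u')² + (-5/2)·∫u².
Here c = -5/2 < 0 with |c| < (π/L)² = π^2, so coercivity still holds. The condition a(u,u) ≥ α||u||_{H^1}² reads (1−α)∫(u')² ≥ (α−c)∫u². Any admissible α is ≤ 1 (rapidly oscillating u have ∫u²/∫(u')² → 0), and α = 1 would force 0 ≥ (1−c)∫u², impossible since c < 1; so 1−α > 0. By the sharp Poincaré inequality on H^1_0 of an interval of length L, ∫(u')² ≥ (π/L)²∫u² with equality for the first sine mode sin(π(x−x₀)/L) (x₀ the left endpoint), so the inequality holds for all u iff (1−α)(π/L)² ≥ α − c, i.e. α ≤ ((π/L)² + c)/((π/L)² + 1) = (1 + c(L/π)²)/(1 + (L/π)²). (Direct route, valid since c ≤ 0: Poincaré gives c∫u² ≥ c(L/π)²∫(u')², so a(u,u) ≥ (1 + c(L/π)²)∫(u')², while ||u||_{H^1}² ≤ (1 + (L/π)²)∫(u')²; dividing yields the same α.) With (π/L)² = π^2 and c = -5/2, the largest admissible constant is α = ((π/L)² + c)/((π/L)² + 1).
Simplifying, α = (-5/2 + π^2)/(1 + π^2).


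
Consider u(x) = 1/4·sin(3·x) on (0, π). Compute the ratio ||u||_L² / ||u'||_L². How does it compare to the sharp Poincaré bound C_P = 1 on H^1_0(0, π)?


||u||_L² / ||u'||_L² = 1/3 < C_P = 1.

u(x) = 1/4·sin(3·x), so u'(x) = 3*cos(3*x)/4.
Writing u(x) = A·sin(kπx/L) with A = 1/4 and k = 3, use ∫_0^L sin²(kπx/L) dx = L/2 and ∫_0^L cos²(kπx/L) dx = L/2.
u² = 1/16·sin²(3·x) and (u')² = 9/16·cos²(3·x), and each of sin², cos² integrates to L/2 = π/2 over (0, π).
∫_0^π u² dx = π/32, so ||u||_L² = sqrt(2)*sqrt(π)/8.
∫_0^π (u')² dx = 9*π/32, so ||u'||_L² = 3*sqrt(2)*sqrt(π)/8.
Ratio ||u||_L² / ||u'||_L² = 1/3.
Sharp Poincaré constant on H^1_0(0, π) is C_P = L/π = 1, achieved by sin(x).
This is the k = 3 harmonic; the ratio L/(kπ) is strictly less than C_P = L/π, consistent with the sharp inequality ||u||_L² ≤ C_P ||u'||_L².


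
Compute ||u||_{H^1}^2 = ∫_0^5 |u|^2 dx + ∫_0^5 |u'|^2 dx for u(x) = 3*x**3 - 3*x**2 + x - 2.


||u||_{H^1}^2 = 4053025/42

The H^1 norm (squared) on an interval (0, L) is
  ||u||_{H^1}^2 = ∫_0^L u(x)^2 dx + ∫_0^L u'(x)^2 dx.
Compute u'(x) = 9*x**2 - 6*x + 1.
Then u(x)^2 = 9*x**6 - 18*x**5 + 15*x**4 - 18*x**3 + 13*x**2 - 4*x + 4 and u'(x)^2 = 81*x**4 - 108*x**3 + 54*x**2 - 12*x + 1.
Integrate each monomial from 0 to 5 using ∫_0^5 c·x^n dx = c·5^(n+1)/(n+1):
  ∫_0^5 u(x)^2 dx = ∫_0^5 (9*x^6 - 18*x^5 + 15*x^4 - 18*x^3 + 13*x^2 - 4*x + 4) dx. Term by term:
    ∫_0^5 9*x^6 dx = 703125/7;  ∫_0^5 -18*x^5 dx = -46875;  ∫_0^5 15*x^4 dx = 9375;
    ∫_0^5 -18*x^3 dx = -5625/2;  ∫_0^5 13*x^2 dx = 1625/3;  ∫_0^5 -4*x dx = -50;
    ∫_0^5 4 dx = 20.
  Sum: 703125/7 − 46875 + 9375 − 5625/2 + 1625/3 − 50 + 20 = 2547115/42.
  ∫_0^5 u'(x)^2 dx = ∫_0^5 (81*x^4 - 108*x^3 + 54*x^2 - 12*x + 1) dx. Term by term:
    ∫_0^5 81*x^4 dx = 50625;  ∫_0^5 -108*x^3 dx = -16875;  ∫_0^5 54*x^2 dx = 2250;
    ∫_0^5 -12*x dx = -150;  ∫_0^5 1 dx = 5.
  Sum: 50625 − 16875 + 2250 − 150 + 5 = 35855.
Adding: ||u||_{H^1}^2 = 2547115/42 + 35855 = 4053025/42.


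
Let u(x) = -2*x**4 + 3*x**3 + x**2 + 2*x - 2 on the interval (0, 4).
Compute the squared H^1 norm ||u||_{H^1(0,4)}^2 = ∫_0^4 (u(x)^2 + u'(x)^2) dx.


||u||_{H^1}^2 = 5984992/63

The H^1 norm (squared) on an interval (0, L) is
  ||u||_{H^1}^2 = ∫_0^L u(x)^2 dx + ∫_0^L u'(x)^2 dx.
Compute u'(x) = -8*x**3 + 9*x**2 + 2*x + 2.
Then u(x)^2 = 4*x**8 - 12*x**7 + 5*x**6 - 2*x**5 + 21*x**4 - 8*x**3 - 8*x + 4 and u'(x)^2 = 64*x**6 - 144*x**5 + 49*x**4 + 4*x**3 + 40*x**2 + 8*x + 4.
Integrate each monomial from 0 to 4 using ∫_0^4 c·x^n dx = c·4^(n+1)/(n+1):
  ∫_0^4 u(x)^2 dx = ∫_0^4 (4*x^8 - 12*x^7 + 5*x^6 - 2*x^5 + 21*x^4 - 8*x^3 - 8*x + 4) dx. Term by term:
    ∫_0^4 4*x^8 dx = 1048576/9;  ∫_0^4 -12*x^7 dx = -98304;  ∫_0^4 5*x^6 dx = 81920/7;
    ∫_0^4 -2*x^5 dx = -4096/3;  ∫_0^4 21*x^4 dx = 21504/5;  ∫_0^4 -8*x^3 dx = -512;
    ∫_0^4 -8*x dx = -64;  ∫_0^4 4 dx = 16.
  Sum: 1048576/9 − 98304 + 81920/7 − 4096/3 + 21504/5 − 512 − 64 + 16 = 10169072/315.
  ∫_0^4 u'(x)^2 dx = ∫_0^4 (64*x^6 - 144*x^5 + 49*x^4 + 4*x^3 + 40*x^2 + 8*x + 4) dx. Term by term:
    ∫_0^4 64*x^6 dx = 1048576/7;  ∫_0^4 -144*x^5 dx = -98304;  ∫_0^4 49*x^4 dx = 50176/5;
    ∫_0^4 4*x^3 dx = 256;  ∫_0^4 40*x^2 dx = 2560/3;  ∫_0^4 8*x dx = 64;
    ∫_0^4 4 dx = 16.
  Sum: 1048576/7 − 98304 + 50176/5 + 256 + 2560/3 + 64 + 16 = 6585296/105.
Adding: ||u||_{H^1}^2 = 10169072/315 + 6585296/105 = 5984992/63.


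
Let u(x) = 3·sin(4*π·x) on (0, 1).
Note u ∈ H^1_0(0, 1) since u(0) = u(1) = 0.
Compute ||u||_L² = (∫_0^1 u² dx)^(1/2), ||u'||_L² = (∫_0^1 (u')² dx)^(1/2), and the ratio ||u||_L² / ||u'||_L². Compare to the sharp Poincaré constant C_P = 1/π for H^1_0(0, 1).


||u||_L² / ||u'||_L² = 1/(4*π) < C_P = 1/π.

u(x) = 3·sin(4*π·x), so u'(x) = 12*π*cos(4*π*x).
Writing u(x) = A·sin(kπx/L) with A = 3 and k = 4, use ∫_0^L sin²(kπx/L) dx = L/2 and ∫_0^L cos²(kπx/L) dx = L/2.
u² = 9·sin²(4*π·x) and (u')² = 144*π^2·cos²(4*π·x), and each of sin², cos² integrates to L/2 = 1/2 over (0, 1).
∫_0^1 u² dx = 9/2, so ||u||_L² = 3*sqrt(2)/2.
∫_0^1 (u')² dx = 72*π^2, so ||u'||_L² = 6*sqrt(2)*π.
Ratio ||u||_L² / ||u'||_L² = 1/(4*π).
Sharp Poincaré constant on H^1_0(0, 1) is C_P = L/π = 1/π, achieved by sin(π·x).
This is the k = 4 harmonic; the ratio L/(kπ) is strictly less than C_P = L/π, consistent with the sharp inequality ||u||_L² ≤ C_P ||u'||_L².


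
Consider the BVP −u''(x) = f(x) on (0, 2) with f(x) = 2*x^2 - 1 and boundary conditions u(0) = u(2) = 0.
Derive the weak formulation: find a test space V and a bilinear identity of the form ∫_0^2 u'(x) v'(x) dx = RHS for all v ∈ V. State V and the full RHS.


V = H^1_0(0, 2) (so v(0) = v(2) = 0); weak form: ∫_0^2 u'v' dx = ∫_0^2 (2*x^2 - 1) v dx for all v ∈ V.

Multiply both sides by a test function v and integrate from 0 to 2:
  ∫_0^2 −u''(x) v(x) dx = ∫_0^2 f(x) v(x) dx.
Integrate the LHS by parts once:
  ∫_0^2 −u'' v dx = −[u'(x) v(x)]_0^2 + ∫_0^2 u'(x) v'(x) dx.
Thus ∫_0^2 u'(x) v'(x) dx = ∫_0^2 f(x) v(x) dx + [u'(x) v(x)]_0^2.
Choose V so that boundary terms are either known or forced to vanish.
u is Dirichlet: u(0) = u(2) = 0. Let V = H^1_0(0, 2); then v(0) = v(2) = 0, and [u' v]_0^2 = 0.
Weak formulation: find u (satisfying any essential BC) such that ∫_0^2 u'(x) v'(x) dx = ∫_0^2 f v dx for all v ∈ V.
Substituting f(x) = 2*x^2 - 1, the right-hand side is ∫_0^2 (2*x^2 - 1) v dx.


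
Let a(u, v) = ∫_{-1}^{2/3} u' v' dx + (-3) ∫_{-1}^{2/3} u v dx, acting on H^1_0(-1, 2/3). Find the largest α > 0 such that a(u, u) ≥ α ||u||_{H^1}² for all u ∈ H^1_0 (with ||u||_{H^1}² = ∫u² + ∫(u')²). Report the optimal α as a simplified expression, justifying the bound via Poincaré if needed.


α = 3*(-25 + 3*π^2)/(25 + 9*π^2)

Coercivity of a(·,·) on H^1_0(-1, 2/3) means a(u, u) ≥ α ||u||_{H^1}² for every u ∈ H^1_0.
The interval has length L = 5/3, and Poincaré/coercivity depend only on L. Here a(u, u) = ∫(u')² + (-3)·∫u².
Here c = -3 < 0 with |c| < (π/L)² = 9*π^2/25, so coercivity still holds. The condition a(u,u) ≥ α||u||_{H^1}² reads (1−α)∫(u')² ≥ (α−c)∫u². Any admissible α is ≤ 1 (rapidly oscillating u have ∫u²/∫(u')² → 0), and α = 1 would force 0 ≥ (1−c)∫u², impossible since c < 1; so 1−α > 0. By the sharp Poincaré inequality on H^1_0 of an interval of length L, ∫(u')² ≥ (π/L)²∫u² with equality for the first sine mode sin(π(x−x₀)/L) (x₀ the left endpoint), so the inequality holds for all u iff (1−α)(π/L)² ≥ α − c, i.e. α ≤ ((π/L)² + c)/((π/L)² + 1) = (1 + c(L/π)²)/(1 + (L/π)²). (Direct route, valid since c ≤ 0: Poincaré gives c∫u² ≥ c(L/π)²∫(u')², so a(u,u) ≥ (1 + c(L/π)²)∫(u')², while ||u||_{H^1}² ≤ (1 + (L/π)²)∫(u')²; dividing yields the same α.) With (π/L)² = 9*π^2/25 and c = -3, the largest admissible constant is α = ((π/L)² + c)/((π/L)² + 1).
Simplifying, α = 3*(-25 + 3*π^2)/(25 + 9*π^2).


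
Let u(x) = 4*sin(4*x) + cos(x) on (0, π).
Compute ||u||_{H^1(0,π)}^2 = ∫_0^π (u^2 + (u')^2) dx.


||u||_{H^1(0,π)}^2 = 128/15 + 137*π

u'(x) = -sin(x) + 16*cos(4*x).
Expand u² and (u')² and integrate term by term on (0, π), using: for integers n ≥ 1, ∫_0^π sin²(nx) dx = ∫_0^π cos²(nx) dx = π/2; for n ≠ n', ∫_0^π sin(nx)sin(n'x) dx = ∫_0^π cos(nx)cos(n'x) dx = 0; and by product-to-sum, ∫_0^π sin(nx)cos(n'x) dx = ½∫_0^π [sin((n+n')x) + sin((n−n')x)] dx, which is 0 when n+n' is even and 2n/(n²−n'²) when n+n' is odd (it need not vanish on (0, π)).
  u² squared terms: (4)²·∫sin(4x)² dx = 16·π/2 = 8*π;  (1)²·∫cos(x)² dx = 1·π/2 = π/2.
  u² cross terms: 2·(4)·(1)·∫sin(4x)·cos(x) dx = 8·(8/15) = 64/15.
  So ∫_0^π u² dx = 8*π + π/2 + 64/15 = 64/15 + 17*π/2.
  (u')² squared terms: (-1)²·∫sin(x)² dx = 1·π/2 = π/2;  (16)²·∫cos(4x)² dx = 256·π/2 = 128*π.
  (u')² cross terms: 2·(-1)·(16)·∫sin(x)·cos(4x) dx = -32·(-2/15) = 64/15.
  So ∫_0^π (u')² dx = π/2 + 128*π + 64/15 = 64/15 + 257*π/2.
||u||_{H^1}^2 = (64/15 + 17*π/2) + (64/15 + 257*π/2) = 128/15 + 137*π.


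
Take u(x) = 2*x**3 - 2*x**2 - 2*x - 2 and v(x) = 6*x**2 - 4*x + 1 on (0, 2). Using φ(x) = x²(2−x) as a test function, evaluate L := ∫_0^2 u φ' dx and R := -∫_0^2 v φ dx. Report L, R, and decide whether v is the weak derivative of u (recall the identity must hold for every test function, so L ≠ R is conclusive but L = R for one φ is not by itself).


LHS = -56/15, RHS = -116/15. No, v is not the weak derivative of u.

u(x) = 2*x**3 - 2*x**2 - 2*x - 2, classical derivative u'(x) = 6*x**2 - 4*x - 2.
φ(x) = x²(2−x), so φ'(x) = x*(4 - 3*x).
Note φ(0) = φ(2) = 0, so the boundary term u·φ vanishes.
LHS = ∫_0^2 u(x) φ'(x) dx = ∫_0^2 (-6*x^5 + 14*x^4 - 2*x^3 - 2*x^2 - 8*x) dx. Term by term:
  ∫_0^2 -6*x^5 dx = -64;  ∫_0^2 14*x^4 dx = 448/5;  ∫_0^2 -2*x^3 dx = -8;
  ∫_0^2 -2*x^2 dx = -16/3;  ∫_0^2 -8*x dx = -16.
Sum: -64 + 448/5 − 8 − 16/3 − 16 = -56/15.
So LHS = -56/15.
∫_0^2 v(x) φ(x) dx = ∫_0^2 (-6*x^5 + 16*x^4 - 9*x^3 + 2*x^2) dx. Term by term:
  ∫_0^2 -6*x^5 dx = -64;  ∫_0^2 16*x^4 dx = 512/5;  ∫_0^2 -9*x^3 dx = -36;
  ∫_0^2 2*x^2 dx = 16/3.
Sum: -64 + 512/5 − 36 + 16/3 = 116/15.
So RHS = -∫_0^2 v(x) φ(x) dx = -116/15.
LHS − RHS = 4 ≠ 0, so the identity fails.
(For a valid weak derivative the identity must hold for EVERY test function, in particular this one. The failure shows v is NOT the weak derivative of u.)
Correct weak derivative would be u'(x) = 6*x**2 - 4*x - 2.


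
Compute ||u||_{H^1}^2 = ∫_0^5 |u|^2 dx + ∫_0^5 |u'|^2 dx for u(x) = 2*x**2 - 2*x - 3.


||u||_{H^1}^2 = 4795/3

The H^1 norm (squared) on an interval (0, L) is
  ||u||_{H^1}^2 = ∫_0^L u(x)^2 dx + ∫_0^L u'(x)^2 dx.
Compute u'(x) = 4*x - 2.
Then u(x)^2 = 4*x**4 - 8*x**3 - 8*x**2 + 12*x + 9 and u'(x)^2 = 16*x**2 - 16*x + 4.
Integrate each monomial from 0 to 5 using ∫_0^5 c·x^n dx = c·5^(n+1)/(n+1):
  ∫_0^5 u(x)^2 dx = ∫_0^5 (4*x^4 - 8*x^3 - 8*x^2 + 12*x + 9) dx. Term by term:
    ∫_0^5 4*x^4 dx = 2500;  ∫_0^5 -8*x^3 dx = -1250;  ∫_0^5 -8*x^2 dx = -1000/3;
    ∫_0^5 12*x dx = 150;  ∫_0^5 9 dx = 45.
  Sum: 2500 − 1250 − 1000/3 + 150 + 45 = 3335/3.
  ∫_0^5 u'(x)^2 dx = ∫_0^5 (16*x^2 - 16*x + 4) dx. Term by term:
    ∫_0^5 16*x^2 dx = 2000/3;  ∫_0^5 -16*x dx = -200;  ∫_0^5 4 dx = 20.
  Sum: 2000/3 − 200 + 20 = 1460/3.
Adding: ||u||_{H^1}^2 = 3335/3 + 1460/3 = 4795/3.


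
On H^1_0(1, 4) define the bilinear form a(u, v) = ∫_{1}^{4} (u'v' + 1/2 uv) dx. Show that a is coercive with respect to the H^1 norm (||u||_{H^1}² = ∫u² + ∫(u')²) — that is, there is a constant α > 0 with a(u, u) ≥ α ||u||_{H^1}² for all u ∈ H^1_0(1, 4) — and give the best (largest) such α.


α = (9/2 + π^2)/(9 + π^2)

Coercivity of a(·,·) on H^1_0(1, 4) means a(u, u) ≥ α ||u||_{H^1}² for every u ∈ H^1_0.
The interval has length L = 3, and Poincaré/coercivity depend only on L. Here a(u, u) = ∫(u')² + (1/2)·∫u².
Here 0 < c = 1/2 < 1. The condition a(u,u) ≥ α||u||_{H^1}² reads (1−α)∫(u')² ≥ (α−c)∫u². Any admissible α is ≤ 1 (rapidly oscillating u have ∫u²/∫(u')² → 0), and α = 1 would force 0 ≥ (1−c)∫u², impossible since c < 1; so 1−α > 0. By the sharp Poincaré inequality on H^1_0 of an interval of length L, ∫(u')² ≥ (π/L)²∫u² with equality for the first sine mode sin(π(x−x₀)/L) (x₀ the left endpoint), so the inequality holds for all u iff (1−α)(π/L)² ≥ α − c, i.e. α ≤ ((π/L)² + c)/((π/L)² + 1) = (1 + c(L/π)²)/(1 + (L/π)²). With (π/L)² = π^2/9 and c = 1/2, the largest admissible constant is α = ((π/L)² + c)/((π/L)² + 1).
Simplifying, α = (9/2 + π^2)/(9 + π^2).


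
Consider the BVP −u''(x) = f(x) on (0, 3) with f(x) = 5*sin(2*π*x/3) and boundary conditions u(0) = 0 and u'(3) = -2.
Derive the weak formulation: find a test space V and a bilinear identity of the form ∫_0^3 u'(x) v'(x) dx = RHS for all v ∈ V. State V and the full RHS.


V = {v ∈ H^1(0, 3) : v(0) = 0} (test functions vanish at x = 0 where u is specified); weak form: ∫_0^3 u'v' dx = ∫_0^3 (5*sin(2*π*x/3)) v dx − 2·v(3) for all v ∈ V.

Multiply both sides by a test function v and integrate from 0 to 3:
  ∫_0^3 −u''(x) v(x) dx = ∫_0^3 f(x) v(x) dx.
Integrate the LHS by parts once:
  ∫_0^3 −u'' v dx = −[u'(x) v(x)]_0^3 + ∫_0^3 u'(x) v'(x) dx.
Thus ∫_0^3 u'(x) v'(x) dx = ∫_0^3 f(x) v(x) dx + [u'(x) v(x)]_0^3.
Choose V so that boundary terms are either known or forced to vanish.
Mixed BC: u(0) = 0 (Dirichlet) and u'(3) = -2 (Neumann). Define V = {v ∈ H^1(0, 3) : v(0) = 0}. Then [u' v]_0^3 = u'(3)·v(3) − u'(0)·0 = − 2·v(3).
Weak formulation: find u (satisfying any essential BC) such that ∫_0^3 u'(x) v'(x) dx = ∫_0^3 f v dx − 2·v(3) for all v ∈ V (Dirichlet at 0 absorbed into V; Neumann datum at x = 3 contributes the boundary term).
Substituting f(x) = 5*sin(2*π*x/3), the right-hand side is ∫_0^3 (5*sin(2*π*x/3)) v dx − 2·v(3).


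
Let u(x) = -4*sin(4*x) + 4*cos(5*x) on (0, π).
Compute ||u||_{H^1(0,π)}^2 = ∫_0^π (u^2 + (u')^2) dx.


||u||_{H^1(0,π)}^2 = 6656/9 + 344*π

u'(x) = -20*sin(5*x) - 16*cos(4*x).
Expand u² and (u')² and integrate term by term on (0, π), using: for integers n ≥ 1, ∫_0^π sin²(nx) dx = ∫_0^π cos²(nx) dx = π/2; for n ≠ n', ∫_0^π sin(nx)sin(n'x) dx = ∫_0^π cos(nx)cos(n'x) dx = 0; and by product-to-sum, ∫_0^π sin(nx)cos(n'x) dx = ½∫_0^π [sin((n+n')x) + sin((n−n')x)] dx, which is 0 when n+n' is even and 2n/(n²−n'²) when n+n' is odd (it need not vanish on (0, π)).
  u² squared terms: (-4)²·∫sin(4x)² dx = 16·π/2 = 8*π;  (4)²·∫cos(5x)² dx = 16·π/2 = 8*π.
  u² cross terms: 2·(-4)·(4)·∫sin(4x)·cos(5x) dx = -32·(-8/9) = 256/9.
  So ∫_0^π u² dx = 8*π + 8*π + 256/9 = 256/9 + 16*π.
  (u')² squared terms: (-20)²·∫sin(5x)² dx = 400·π/2 = 200*π;  (-16)²·∫cos(4x)² dx = 256·π/2 = 128*π.
  (u')² cross terms: 2·(-20)·(-16)·∫sin(5x)·cos(4x) dx = 640·(10/9) = 6400/9.
  So ∫_0^π (u')² dx = 200*π + 128*π + 6400/9 = 6400/9 + 328*π.
||u||_{H^1}^2 = (256/9 + 16*π) + (6400/9 + 328*π) = 6656/9 + 344*π.


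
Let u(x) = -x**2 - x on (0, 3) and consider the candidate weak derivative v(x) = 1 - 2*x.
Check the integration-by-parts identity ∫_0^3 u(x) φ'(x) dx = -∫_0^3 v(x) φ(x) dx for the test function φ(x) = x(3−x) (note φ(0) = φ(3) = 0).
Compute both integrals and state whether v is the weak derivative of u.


LHS = 18, RHS = 9. No, v is not the weak derivative of u.

u(x) = -x**2 - x, classical derivative u'(x) = -2*x - 1.
φ(x) = x(3−x), so φ'(x) = 3 - 2*x.
Note φ(0) = φ(3) = 0, so the boundary term u·φ vanishes.
LHS = ∫_0^3 u(x) φ'(x) dx = ∫_0^3 (2*x^3 - x^2 - 3*x) dx. Term by term:
  ∫_0^3 2*x^3 dx = 81/2;  ∫_0^3 -x^2 dx = -9;  ∫_0^3 -3*x dx = -27/2.
Sum: 81/2 − 9 − 27/2 = 18.
So LHS = 18.
∫_0^3 v(x) φ(x) dx = ∫_0^3 (2*x^3 - 7*x^2 + 3*x) dx. Term by term:
  ∫_0^3 2*x^3 dx = 81/2;  ∫_0^3 -7*x^2 dx = -63;  ∫_0^3 3*x dx = 27/2.
Sum: 81/2 − 63 + 27/2 = -9.
So RHS = -∫_0^3 v(x) φ(x) dx = 9.
LHS − RHS = 9 ≠ 0, so the identity fails.
(For a valid weak derivative the identity must hold for EVERY test function, in particular this one. The failure shows v is NOT the weak derivative of u.)
Correct weak derivative would be u'(x) = -2*x - 1.


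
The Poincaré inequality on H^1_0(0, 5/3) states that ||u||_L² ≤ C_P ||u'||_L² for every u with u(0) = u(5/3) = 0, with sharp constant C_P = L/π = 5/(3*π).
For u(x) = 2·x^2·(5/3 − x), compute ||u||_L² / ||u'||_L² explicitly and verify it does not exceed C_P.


||u||_L² / ||u'||_L² = 5*sqrt(14)/42 < C_P = 5/(3*π).

u(x) = 2·x^2·(5/3 − x), so u'(x) = 2*x*(10 - 9*x)/3.
u(x) = 2·x^2·(5/3 − x) vanishes at x = 0 and x = 5/3, so u ∈ H^1_0(0, 5/3). Differentiate via the product rule and integrate the resulting polynomials term by term.
  ∫_0^5/3 u² dx = ∫_0^5/3 (4*x^6 - 40*x^5/3 + 100*x^4/9) dx. Term by term:
    ∫_0^5/3 4*x^6 dx = 312500/15309;  ∫_0^5/3 -40*x^5/3 dx = -312500/6561;  ∫_0^5/3 100*x^4/9 dx = 62500/2187.
  Sum: 312500/15309 − 312500/6561 + 62500/2187 = 62500/45927.
  ∫_0^5/3 (u')² dx = ∫_0^5/3 (36*x^4 - 80*x^3 + 400*x^2/9) dx. Term by term:
    ∫_0^5/3 36*x^4 dx = 2500/27;  ∫_0^5/3 -80*x^3 dx = -12500/81;  ∫_0^5/3 400*x^2/9 dx = 50000/729.
  Sum: 2500/27 − 12500/81 + 50000/729 = 5000/729.
∫_0^5/3 u² dx = 62500/45927, so ||u||_L² = 250*sqrt(7)/567.
∫_0^5/3 (u')² dx = 5000/729, so ||u'||_L² = 50*sqrt(2)/27.
Ratio ||u||_L² / ||u'||_L² = 5*sqrt(14)/42.
Sharp Poincaré constant on H^1_0(0, 5/3) is C_P = L/π = 5/(3*π), achieved by sin(3*π/5·x).
A polynomial bump cannot attain the sharp Poincaré constant (only the first sine eigenfunction does), so the ratio is strictly less than C_P, consistent with ||u||_L² ≤ C_P ||u'||_L².


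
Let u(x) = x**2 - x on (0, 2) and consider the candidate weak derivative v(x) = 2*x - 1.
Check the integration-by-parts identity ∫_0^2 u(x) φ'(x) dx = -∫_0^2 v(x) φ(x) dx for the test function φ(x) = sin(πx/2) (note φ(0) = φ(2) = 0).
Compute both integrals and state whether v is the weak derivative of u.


LHS = -4/π, RHS = -4/π. Yes, v = u' weakly.

u(x) = x**2 - x, classical derivative u'(x) = 2*x - 1.
φ(x) = sin(πx/2), so φ'(x) = π*cos(π*x/2)/2.
Note φ(0) = φ(2) = 0, so the boundary term u·φ vanishes.
LHS = ∫_0^2 u(x) φ'(x) dx = ∫_0^2 (π*x^2*cos(π*x/2)/2 - π*x*cos(π*x/2)/2) dx. Term by term:
  ∫_0^2 π*x^2*cos(π*x/2)/2 dx = -8/π;  ∫_0^2 -π*x*cos(π*x/2)/2 dx = 4/π.
Sum: -8/π + 4/π = -4/π.
So LHS = -4/π.
∫_0^2 v(x) φ(x) dx = ∫_0^2 (2*x*sin(π*x/2) - sin(π*x/2)) dx. Term by term:
  ∫_0^2 -sin(π*x/2) dx = -4/π;  ∫_0^2 2*x*sin(π*x/2) dx = 8/π.
Sum: -4/π + 8/π = 4/π.
So RHS = -∫_0^2 v(x) φ(x) dx = -4/π.
LHS = RHS, so the identity holds for this test φ.
Moreover u is smooth here and v(x) = u'(x) = 2*x - 1 pointwise, so the identity holds for every test function. Hence v is the weak derivative of u.


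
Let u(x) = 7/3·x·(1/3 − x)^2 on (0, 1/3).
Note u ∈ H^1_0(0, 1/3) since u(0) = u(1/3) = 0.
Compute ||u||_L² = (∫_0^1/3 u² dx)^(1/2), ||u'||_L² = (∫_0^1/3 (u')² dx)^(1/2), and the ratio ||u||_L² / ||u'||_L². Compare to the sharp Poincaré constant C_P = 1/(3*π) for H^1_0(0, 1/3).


||u||_L² / ||u'||_L² = sqrt(14)/42 < C_P = 1/(3*π).

u(x) = 7/3·x·(1/3 − x)^2, so u'(x) = 7*x^2 - 28*x/9 + 7/27.
u(x) = 7/3·x·(1/3 − x)^2 vanishes at x = 0 and x = 1/3, so u ∈ H^1_0(0, 1/3). Differentiate via the product rule and integrate the resulting polynomials term by term.
  ∫_0^1/3 u² dx = ∫_0^1/3 (49*x^6/9 - 196*x^5/27 + 98*x^4/27 - 196*x^3/243 + 49*x^2/729) dx. Term by term:
    ∫_0^1/3 49*x^6/9 dx = 7/19683;  ∫_0^1/3 -196*x^5/27 dx = -98/59049;  ∫_0^1/3 98*x^4/27 dx = 98/32805;
    ∫_0^1/3 -196*x^3/243 dx = -49/19683;  ∫_0^1/3 49*x^2/729 dx = 49/59049.
  Sum: 7/19683 − 98/59049 + 98/32805 − 49/19683 + 49/59049 = 7/295245.
  ∫_0^1/3 (u')² dx = ∫_0^1/3 (49*x^4 - 392*x^3/9 + 1078*x^2/81 - 392*x/243 + 49/729) dx. Term by term:
    ∫_0^1/3 49*x^4 dx = 49/1215;  ∫_0^1/3 -392*x^3/9 dx = -98/729;  ∫_0^1/3 1078*x^2/81 dx = 1078/6561;
    ∫_0^1/3 -392*x/243 dx = -196/2187;  ∫_0^1/3 49/729 dx = 49/2187.
  Sum: 49/1215 − 98/729 + 1078/6561 − 196/2187 + 49/2187 = 98/32805.
∫_0^1/3 u² dx = 7/295245, so ||u||_L² = sqrt(35)/1215.
∫_0^1/3 (u')² dx = 98/32805, so ||u'||_L² = 7*sqrt(10)/405.
Ratio ||u||_L² / ||u'||_L² = sqrt(14)/42.
Sharp Poincaré constant on H^1_0(0, 1/3) is C_P = L/π = 1/(3*π), achieved by sin(3*π·x).
A polynomial bump cannot attain the sharp Poincaré constant (only the first sine eigenfunction does), so the ratio is strictly less than C_P, consistent with ||u||_L² ≤ C_P ||u'||_L².


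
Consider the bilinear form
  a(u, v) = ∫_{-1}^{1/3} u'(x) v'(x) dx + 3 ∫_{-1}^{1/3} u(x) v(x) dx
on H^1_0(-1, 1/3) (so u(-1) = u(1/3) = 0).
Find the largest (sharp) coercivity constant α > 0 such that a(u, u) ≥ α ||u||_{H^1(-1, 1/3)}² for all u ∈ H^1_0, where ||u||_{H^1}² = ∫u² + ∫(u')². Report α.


α = 1

Coercivity of a(·,·) on H^1_0(-1, 1/3) means a(u, u) ≥ α ||u||_{H^1}² for every u ∈ H^1_0.
The interval has length L = 4/3, and Poincaré/coercivity depend only on L. Here a(u, u) = ∫(u')² + (3)·∫u².
Here c = 3 ≥ 1, so a(u,u) = ∫(u')² + c∫u² ≥ ∫(u')² + ∫u² = ||u||_{H^1}², i.e. α = 1 works. No larger α is possible: a(u,u) ≥ α||u||_{H^1}² means (1−α)∫(u')² ≥ (α−c)∫u², and for the modes u_n = sin(nπ(x−x₀)/L) (x₀ the left endpoint) one has ∫u_n²/∫(u_n')² = (L/(nπ))² → 0, so a(u_n,u_n)/||u_n||_{H^1}² → 1. Hence the optimal constant is α = 1.
Therefore α = 1.


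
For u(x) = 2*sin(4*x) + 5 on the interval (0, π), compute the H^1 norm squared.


||u||_{H^1(0,π)}^2 = 59*π

u'(x) = 8*cos(4*x).
Expand u² and (u')² and integrate term by term on (0, π), using: for integers n ≥ 1, ∫_0^π sin²(nx) dx = ∫_0^π cos²(nx) dx = π/2; for n ≠ n', ∫_0^π sin(nx)sin(n'x) dx = ∫_0^π cos(nx)cos(n'x) dx = 0; and by product-to-sum, ∫_0^π sin(nx)cos(n'x) dx = ½∫_0^π [sin((n+n')x) + sin((n−n')x)] dx, which is 0 when n+n' is even and 2n/(n²−n'²) when n+n' is odd (it need not vanish on (0, π)). For the constant mode: ∫_0^π 1 dx = π, ∫_0^π cos(nx) dx = 0, ∫_0^π sin(nx) dx = (1−(−1)^n)/n.
  u² squared terms: (5)²·∫1 dx = 25·π = 25*π;  (2)²·∫sin(4x)² dx = 4·π/2 = 2*π.
  u² cross terms: 2·(5)·(2)·∫1·sin(4x) dx = 20·(0) = 0.
  So ∫_0^π u² dx = 25*π + 2*π + 0 = 27*π.
  (u')² squared terms: (8)²·∫cos(4x)² dx = 64·π/2 = 32*π.
  So ∫_0^π (u')² dx = 32*π.
||u||_{H^1}^2 = (27*π) + (32*π) = 59*π.


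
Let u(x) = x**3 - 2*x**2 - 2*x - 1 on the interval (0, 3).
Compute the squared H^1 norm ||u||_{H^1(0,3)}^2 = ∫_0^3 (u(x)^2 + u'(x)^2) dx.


||u||_{H^1}^2 = 7863/70

The H^1 norm (squared) on an interval (0, L) is
  ||u||_{H^1}^2 = ∫_0^L u(x)^2 dx + ∫_0^L u'(x)^2 dx.
Compute u'(x) = 3*x**2 - 4*x - 2.
Then u(x)^2 = x**6 - 4*x**5 + 6*x**3 + 8*x**2 + 4*x + 1 and u'(x)^2 = 9*x**4 - 24*x**3 + 4*x**2 + 16*x + 4.
Integrate each monomial from 0 to 3 using ∫_0^3 c·x^n dx = c·3^(n+1)/(n+1):
  ∫_0^3 u(x)^2 dx = ∫_0^3 (x^6 - 4*x^5 + 6*x^3 + 8*x^2 + 4*x + 1) dx. Term by term:
    ∫_0^3 x^6 dx = 2187/7;  ∫_0^3 -4*x^5 dx = -486;  ∫_0^3 6*x^3 dx = 243/2;
    ∫_0^3 8*x^2 dx = 72;  ∫_0^3 4*x dx = 18;  ∫_0^3 1 dx = 3.
  Sum: 2187/7 − 486 + 243/2 + 72 + 18 + 3 = 573/14.
  ∫_0^3 u'(x)^2 dx = ∫_0^3 (9*x^4 - 24*x^3 + 4*x^2 + 16*x + 4) dx. Term by term:
    ∫_0^3 9*x^4 dx = 2187/5;  ∫_0^3 -24*x^3 dx = -486;  ∫_0^3 4*x^2 dx = 36;
    ∫_0^3 16*x dx = 72;  ∫_0^3 4 dx = 12.
  Sum: 2187/5 − 486 + 36 + 72 + 12 = 357/5.
Adding: ||u||_{H^1}^2 = 573/14 + 357/5 = 7863/70.


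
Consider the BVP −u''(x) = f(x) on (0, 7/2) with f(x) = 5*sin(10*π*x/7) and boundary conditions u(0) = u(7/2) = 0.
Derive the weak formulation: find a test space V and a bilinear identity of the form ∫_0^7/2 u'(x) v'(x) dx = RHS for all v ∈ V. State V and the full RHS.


V = H^1_0(0, 7/2) (so v(0) = v(7/2) = 0); weak form: ∫_0^7/2 u'v' dx = ∫_0^7/2 (5*sin(10*π*x/7)) v dx for all v ∈ V.

Multiply both sides by a test function v and integrate from 0 to 7/2:
  ∫_0^7/2 −u''(x) v(x) dx = ∫_0^7/2 f(x) v(x) dx.
Integrate the LHS by parts once:
  ∫_0^7/2 −u'' v dx = −[u'(x) v(x)]_0^7/2 + ∫_0^7/2 u'(x) v'(x) dx.
Thus ∫_0^7/2 u'(x) v'(x) dx = ∫_0^7/2 f(x) v(x) dx + [u'(x) v(x)]_0^7/2.
Choose V so that boundary terms are either known or forced to vanish.
u is Dirichlet: u(0) = u(7/2) = 0. Let V = H^1_0(0, 7/2); then v(0) = v(7/2) = 0, and [u' v]_0^7/2 = 0.
Weak formulation: find u (satisfying any essential BC) such that ∫_0^7/2 u'(x) v'(x) dx = ∫_0^7/2 f v dx for all v ∈ V.
Substituting f(x) = 5*sin(10*π*x/7), the right-hand side is ∫_0^7/2 (5*sin(10*π*x/7)) v dx.


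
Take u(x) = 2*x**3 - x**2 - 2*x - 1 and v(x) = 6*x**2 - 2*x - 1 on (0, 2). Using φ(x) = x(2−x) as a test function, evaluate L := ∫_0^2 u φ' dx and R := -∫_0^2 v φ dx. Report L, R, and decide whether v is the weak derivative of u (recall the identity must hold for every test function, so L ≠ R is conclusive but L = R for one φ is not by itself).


LHS = -64/15, RHS = -28/5. No, v is not the weak derivative of u.

u(x) = 2*x**3 - x**2 - 2*x - 1, classical derivative u'(x) = 6*x**2 - 2*x - 2.
φ(x) = x(2−x), so φ'(x) = 2 - 2*x.
Note φ(0) = φ(2) = 0, so the boundary term u·φ vanishes.
LHS = ∫_0^2 u(x) φ'(x) dx = ∫_0^2 (-4*x^4 + 6*x^3 + 2*x^2 - 2*x - 2) dx. Term by term:
  ∫_0^2 -4*x^4 dx = -128/5;  ∫_0^2 6*x^3 dx = 24;  ∫_0^2 2*x^2 dx = 16/3;
  ∫_0^2 -2*x dx = -4;  ∫_0^2 -2 dx = -4.
Sum: -128/5 + 24 + 16/3 − 4 − 4 = -64/15.
So LHS = -64/15.
∫_0^2 v(x) φ(x) dx = ∫_0^2 (-6*x^4 + 14*x^3 - 3*x^2 - 2*x) dx. Term by term:
  ∫_0^2 -6*x^4 dx = -192/5;  ∫_0^2 14*x^3 dx = 56;  ∫_0^2 -3*x^2 dx = -8;
  ∫_0^2 -2*x dx = -4.
Sum: -192/5 + 56 − 8 − 4 = 28/5.
So RHS = -∫_0^2 v(x) φ(x) dx = -28/5.
LHS − RHS = 4/3 ≠ 0, so the identity fails.
(For a valid weak derivative the identity must hold for EVERY test function, in particular this one. The failure shows v is NOT the weak derivative of u.)
Correct weak derivative would be u'(x) = 6*x**2 - 2*x - 2.


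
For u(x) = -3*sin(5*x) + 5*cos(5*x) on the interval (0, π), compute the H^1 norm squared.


||u||_{H^1(0,π)}^2 = 442*π

u'(x) = -25*sin(5*x) - 15*cos(5*x).
Expand u² and (u')² and integrate term by term on (0, π), using: for integers n ≥ 1, ∫_0^π sin²(nx) dx = ∫_0^π cos²(nx) dx = π/2; for n ≠ n', ∫_0^π sin(nx)sin(n'x) dx = ∫_0^π cos(nx)cos(n'x) dx = 0; and by product-to-sum, ∫_0^π sin(nx)cos(n'x) dx = ½∫_0^π [sin((n+n')x) + sin((n−n')x)] dx, which is 0 when n+n' is even and 2n/(n²−n'²) when n+n' is odd (it need not vanish on (0, π)).
  u² squared terms: (-3)²·∫sin(5x)² dx = 9·π/2 = 9*π/2;  (5)²·∫cos(5x)² dx = 25·π/2 = 25*π/2.
  u² cross terms: 2·(-3)·(5)·∫sin(5x)·cos(5x) dx = -30·(0) = 0.
  So ∫_0^π u² dx = 9*π/2 + 25*π/2 + 0 = 17*π.
  (u')² squared terms: (-25)²·∫sin(5x)² dx = 625·π/2 = 625*π/2;  (-15)²·∫cos(5x)² dx = 225·π/2 = 225*π/2.
  (u')² cross terms: 2·(-25)·(-15)·∫sin(5x)·cos(5x) dx = 750·(0) = 0.
  So ∫_0^π (u')² dx = 625*π/2 + 225*π/2 + 0 = 425*π.
||u||_{H^1}^2 = (17*π) + (425*π) = 442*π.


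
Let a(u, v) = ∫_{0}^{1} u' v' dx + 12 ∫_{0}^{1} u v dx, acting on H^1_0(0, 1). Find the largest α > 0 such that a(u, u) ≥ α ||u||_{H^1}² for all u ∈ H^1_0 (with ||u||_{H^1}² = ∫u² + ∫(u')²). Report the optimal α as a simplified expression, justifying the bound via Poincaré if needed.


α = 1

Coercivity of a(·,·) on H^1_0(0, 1) means a(u, u) ≥ α ||u||_{H^1}² for every u ∈ H^1_0.
The interval has length L = 1, and Poincaré/coercivity depend only on L. Here a(u, u) = ∫(u')² + (12)·∫u².
Here c = 12 ≥ 1, so a(u,u) = ∫(u')² + c∫u² ≥ ∫(u')² + ∫u² = ||u||_{H^1}², i.e. α = 1 works. No larger α is possible: a(u,u) ≥ α||u||_{H^1}² means (1−α)∫(u')² ≥ (α−c)∫u², and for the modes u_n = sin(nπ(x−x₀)/L) (x₀ the left endpoint) one has ∫u_n²/∫(u_n')² = (L/(nπ))² → 0, so a(u_n,u_n)/||u_n||_{H^1}² → 1. Hence the optimal constant is α = 1.
Therefore α = 1.


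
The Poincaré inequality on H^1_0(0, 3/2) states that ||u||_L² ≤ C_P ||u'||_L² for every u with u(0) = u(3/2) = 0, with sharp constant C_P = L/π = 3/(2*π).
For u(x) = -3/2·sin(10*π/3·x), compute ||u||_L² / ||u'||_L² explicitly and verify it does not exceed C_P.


||u||_L² / ||u'||_L² = 3/(10*π) < C_P = 3/(2*π).

u(x) = -3/2·sin(10*π/3·x), so u'(x) = -5*π*cos(10*π*x/3).
Writing u(x) = A·sin(kπx/L) with A = -3/2 and k = 5, use ∫_0^L sin²(kπx/L) dx = L/2 and ∫_0^L cos²(kπx/L) dx = L/2.
u² = 9/4·sin²(10*π/3·x) and (u')² = 25*π^2·cos²(10*π/3·x), and each of sin², cos² integrates to L/2 = 3/4 over (0, 3/2).
∫_0^3/2 u² dx = 27/16, so ||u||_L² = 3*sqrt(3)/4.
∫_0^3/2 (u')² dx = 75*π^2/4, so ||u'||_L² = 5*sqrt(3)*π/2.
Ratio ||u||_L² / ||u'||_L² = 3/(10*π).
Sharp Poincaré constant on H^1_0(0, 3/2) is C_P = L/π = 3/(2*π), achieved by sin(2*π/3·x).
This is the k = 5 harmonic; the ratio L/(kπ) is strictly less than C_P = L/π, consistent with the sharp inequality ||u||_L² ≤ C_P ||u'||_L².


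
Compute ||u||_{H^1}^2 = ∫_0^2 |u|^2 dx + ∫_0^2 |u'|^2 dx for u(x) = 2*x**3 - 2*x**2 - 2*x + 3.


||u||_{H^1}^2 = 2518/35

The H^1 norm (squared) on an interval (0, L) is
  ||u||_{H^1}^2 = ∫_0^L u(x)^2 dx + ∫_0^L u'(x)^2 dx.
Compute u'(x) = 6*x**2 - 4*x - 2.
Then u(x)^2 = 4*x**6 - 8*x**5 - 4*x**4 + 20*x**3 - 8*x**2 - 12*x + 9 and u'(x)^2 = 36*x**4 - 48*x**3 - 8*x**2 + 16*x + 4.
Integrate each monomial from 0 to 2 using ∫_0^2 c·x^n dx = c·2^(n+1)/(n+1):
  ∫_0^2 u(x)^2 dx = ∫_0^2 (4*x^6 - 8*x^5 - 4*x^4 + 20*x^3 - 8*x^2 - 12*x + 9) dx. Term by term:
    ∫_0^2 4*x^6 dx = 512/7;  ∫_0^2 -8*x^5 dx = -256/3;  ∫_0^2 -4*x^4 dx = -128/5;
    ∫_0^2 20*x^3 dx = 80;  ∫_0^2 -8*x^2 dx = -64/3;  ∫_0^2 -12*x dx = -24;
    ∫_0^2 9 dx = 18.
  Sum: 512/7 − 256/3 − 128/5 + 80 − 64/3 − 24 + 18 = 1562/105.
  ∫_0^2 u'(x)^2 dx = ∫_0^2 (36*x^4 - 48*x^3 - 8*x^2 + 16*x + 4) dx. Term by term:
    ∫_0^2 36*x^4 dx = 1152/5;  ∫_0^2 -48*x^3 dx = -192;  ∫_0^2 -8*x^2 dx = -64/3;
    ∫_0^2 16*x dx = 32;  ∫_0^2 4 dx = 8.
  Sum: 1152/5 − 192 − 64/3 + 32 + 8 = 856/15.
Adding: ||u||_{H^1}^2 = 1562/105 + 856/15 = 2518/35.


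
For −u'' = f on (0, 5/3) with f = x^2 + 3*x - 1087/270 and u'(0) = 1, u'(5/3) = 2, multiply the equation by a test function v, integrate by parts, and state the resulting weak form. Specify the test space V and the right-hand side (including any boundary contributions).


V = H^1(0, 5/3) (v unrestricted at boundary; u is determined up to an additive constant); weak form: ∫_0^5/3 u'v' dx = ∫_0^5/3 (x^2 + 3*x - 1087/270) v dx + 2·v(5/3) − v(0) for all v ∈ V.

Multiply both sides by a test function v and integrate from 0 to 5/3:
  ∫_0^5/3 −u''(x) v(x) dx = ∫_0^5/3 f(x) v(x) dx.
Integrate the LHS by parts once:
  ∫_0^5/3 −u'' v dx = −[u'(x) v(x)]_0^5/3 + ∫_0^5/3 u'(x) v'(x) dx.
Thus ∫_0^5/3 u'(x) v'(x) dx = ∫_0^5/3 f(x) v(x) dx + [u'(x) v(x)]_0^5/3.
Choose V so that boundary terms are either known or forced to vanish.
u has inhomogeneous Neumann u'(0) = 1, u'(5/3) = 2. [u' v]_0^5/3 = (2)·v(5/3) − (1)·v(0) = 2·v(5/3) − v(0). Take V = H^1(0, 5/3); boundary term becomes part of RHS.
Weak formulation: find u (satisfying any essential BC) such that ∫_0^5/3 u'(x) v'(x) dx = ∫_0^5/3 f v dx + 2·v(5/3) − v(0) for all v ∈ V (Neumann data are natural BCs: they enter the RHS as boundary terms).
Substituting f(x) = x^2 + 3*x - 1087/270, the right-hand side is ∫_0^5/3 (x^2 + 3*x - 1087/270) v dx + 2·v(5/3) − v(0).
Compatibility check (pure Neumann): taking v ≡ 1 ∈ V gives 0 = ∫_0^5/3 f dx + (2) − (1), i.e. ∫_0^5/3 f dx must equal u'(0) − u'(5/3) = -1. Indeed ∫_0^5/3 (x^2 + 3*x - 1087/270) dx = -1, so the data are compatible. The solution is then unique only up to an additive constant (fix it e.g. by requiring ∫_0^5/3 u dx = 0).


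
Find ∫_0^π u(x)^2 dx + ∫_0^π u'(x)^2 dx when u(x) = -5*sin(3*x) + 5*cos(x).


||u||_{H^1(0,π)}^2 = 150*π

u'(x) = -5*sin(x) - 15*cos(3*x).
Expand u² and (u')² and integrate term by term on (0, π), using: for integers n ≥ 1, ∫_0^π sin²(nx) dx = ∫_0^π cos²(nx) dx = π/2; for n ≠ n', ∫_0^π sin(nx)sin(n'x) dx = ∫_0^π cos(nx)cos(n'x) dx = 0; and by product-to-sum, ∫_0^π sin(nx)cos(n'x) dx = ½∫_0^π [sin((n+n')x) + sin((n−n')x)] dx, which is 0 when n+n' is even and 2n/(n²−n'²) when n+n' is odd (it need not vanish on (0, π)).
  u² squared terms: (-5)²·∫sin(3x)² dx = 25·π/2 = 25*π/2;  (5)²·∫cos(x)² dx = 25·π/2 = 25*π/2.
  u² cross terms: 2·(-5)·(5)·∫sin(3x)·cos(x) dx = -50·(0) = 0.
  So ∫_0^π u² dx = 25*π/2 + 25*π/2 + 0 = 25*π.
  (u')² squared terms: (-15)²·∫cos(3x)² dx = 225·π/2 = 225*π/2;  (-5)²·∫sin(x)² dx = 25·π/2 = 25*π/2.
  (u')² cross terms: 2·(-15)·(-5)·∫cos(3x)·sin(x) dx = 150·(0) = 0.
  So ∫_0^π (u')² dx = 225*π/2 + 25*π/2 + 0 = 125*π.
||u||_{H^1}^2 = (25*π) + (125*π) = 150*π.
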